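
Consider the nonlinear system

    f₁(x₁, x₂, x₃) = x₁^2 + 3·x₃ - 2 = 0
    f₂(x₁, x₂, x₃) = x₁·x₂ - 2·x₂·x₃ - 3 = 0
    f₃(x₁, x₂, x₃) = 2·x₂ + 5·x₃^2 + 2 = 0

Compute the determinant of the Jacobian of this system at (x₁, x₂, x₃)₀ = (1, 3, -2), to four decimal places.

-158.0000

J = [[2·x₁, 0, 3], [x₂, x₁ - 2·x₃, -2·x₂], [0, 2, 10·x₃]].
At the point, J = [[2.0000, 0.0000, 3.0000], [3.0000, 5.0000, -6.0000], [0.0000, 2.0000, -20.0000]].
det J = -158.0000.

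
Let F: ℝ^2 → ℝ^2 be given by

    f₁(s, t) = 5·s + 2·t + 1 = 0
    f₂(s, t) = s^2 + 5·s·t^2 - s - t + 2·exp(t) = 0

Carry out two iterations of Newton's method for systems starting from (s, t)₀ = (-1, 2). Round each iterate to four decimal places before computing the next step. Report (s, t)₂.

(-0.7980, 1.4950)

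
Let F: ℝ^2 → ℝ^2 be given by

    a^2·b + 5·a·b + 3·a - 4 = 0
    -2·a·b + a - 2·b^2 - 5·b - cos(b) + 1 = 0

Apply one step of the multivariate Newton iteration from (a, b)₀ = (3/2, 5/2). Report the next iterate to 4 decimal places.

(1.0898, 0.9163)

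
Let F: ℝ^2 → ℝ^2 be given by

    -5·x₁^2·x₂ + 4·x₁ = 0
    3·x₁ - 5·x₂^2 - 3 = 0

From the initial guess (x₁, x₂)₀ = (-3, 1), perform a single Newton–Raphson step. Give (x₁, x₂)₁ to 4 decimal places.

(-3.9512, -0.9854)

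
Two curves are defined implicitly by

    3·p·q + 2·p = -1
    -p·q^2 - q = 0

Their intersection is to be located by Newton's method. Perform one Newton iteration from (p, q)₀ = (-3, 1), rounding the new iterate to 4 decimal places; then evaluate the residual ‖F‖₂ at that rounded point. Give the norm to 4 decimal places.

2.9382

At (-3, 1): F = (-14.0000, 2.0000).
Jacobian J = [[3·q + 2, 3·p], [-q^2, -2·p·q - 1]].
At the point, J = [[5.0000, -9.0000], [-1.0000, 5.0000]] (det J = 16.0000).
Solving J·Δ = −F gives Δ = (3.2500, 0.2500).
Then the next iterate is (p, q)₁ = (0.2500, 1.2500).
Re-evaluating at (0.2500, 1.2500): F = (2.4375, -1.640625), so ‖F‖₂ = 2.9382.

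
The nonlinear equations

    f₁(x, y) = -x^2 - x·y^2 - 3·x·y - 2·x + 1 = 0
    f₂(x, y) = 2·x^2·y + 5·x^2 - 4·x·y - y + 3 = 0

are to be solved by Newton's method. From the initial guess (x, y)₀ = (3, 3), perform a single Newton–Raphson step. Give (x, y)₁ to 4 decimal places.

At (3, 3): F = (-68.0000, 63.0000).
Jacobian J = [[-2·x - y^2 - 3·y - 2, -2·x·y - 3·x], [4·x·y + 10·x - 4·y, 2·x^2 - 4·x - 1]].
At the point, J = [[-26.0000, -27.0000], [54.0000, 5.0000]] (det J = 1328.0000).
Solving J·Δ = −F gives Δ = (-1.0248, -1.5316).
Then the next iterate is (x, y)₁ = (1.9752, 1.4684).

(1.9752, 1.4684)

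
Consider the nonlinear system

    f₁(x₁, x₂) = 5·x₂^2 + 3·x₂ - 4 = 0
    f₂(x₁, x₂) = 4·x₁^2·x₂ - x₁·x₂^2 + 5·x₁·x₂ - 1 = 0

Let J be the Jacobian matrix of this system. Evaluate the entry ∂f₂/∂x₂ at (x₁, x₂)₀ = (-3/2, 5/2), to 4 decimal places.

9.0000

∂f₂/∂x₂ = 4·x₁^2 - 2·x₁·x₂ + 5·x₁.
At (-3/2, 5/2) this is 9.0000.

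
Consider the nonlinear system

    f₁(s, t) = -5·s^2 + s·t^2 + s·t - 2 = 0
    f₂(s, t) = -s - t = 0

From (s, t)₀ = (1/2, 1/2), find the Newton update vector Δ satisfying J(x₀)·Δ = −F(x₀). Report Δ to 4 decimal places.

(-0.7381, -0.2619)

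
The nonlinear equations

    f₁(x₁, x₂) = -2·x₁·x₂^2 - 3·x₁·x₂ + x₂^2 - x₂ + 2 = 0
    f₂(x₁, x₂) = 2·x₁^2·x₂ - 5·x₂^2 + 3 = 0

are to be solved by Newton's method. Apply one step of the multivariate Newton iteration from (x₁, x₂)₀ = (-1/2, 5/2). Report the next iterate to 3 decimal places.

At (-1/2, 5/2): F = (15.750, -27.000).
Jacobian J = [[-2·x₂^2 - 3·x₂, -4·x₁·x₂ - 3·x₁ + 2·x₂ - 1], [4·x₁·x₂, 2·x₁^2 - 10·x₂]].
At the point, J = [[-20.000, 10.500], [-5.000, -24.500]] (det J = 542.500).
Solving J·Δ = −F gives Δ = (0.189, -1.141).
Then the next iterate is (x₁, x₂)₁ = (-0.311, 1.359).

(-0.311, 1.359)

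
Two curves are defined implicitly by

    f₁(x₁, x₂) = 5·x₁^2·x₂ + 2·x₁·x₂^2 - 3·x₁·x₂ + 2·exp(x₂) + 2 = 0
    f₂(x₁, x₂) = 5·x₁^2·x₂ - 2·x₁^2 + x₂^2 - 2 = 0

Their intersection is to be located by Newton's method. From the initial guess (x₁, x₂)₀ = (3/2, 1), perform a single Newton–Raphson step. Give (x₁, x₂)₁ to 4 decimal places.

At (3/2, 1): F = (17.186564, 5.7500).
Jacobian J = [[10·x₁·x₂ + 2·x₂^2 - 3·x₂, 5·x₁^2 + 4·x₁·x₂ - 3·x₁ + 2·exp(x₂)], [10·x₁·x₂ - 4·x₁, 5·x₁^2 + 2·x₂]].
At the point, J = [[14.0000, 18.186564], [9.0000, 13.2500]] (det J = 21.820927).
Solving J·Δ = −F gives Δ = (-5.6436, 3.3994).
Then the next iterate is (x₁, x₂)₁ = (-4.1436, 4.3994).

(-4.1436, 4.3994)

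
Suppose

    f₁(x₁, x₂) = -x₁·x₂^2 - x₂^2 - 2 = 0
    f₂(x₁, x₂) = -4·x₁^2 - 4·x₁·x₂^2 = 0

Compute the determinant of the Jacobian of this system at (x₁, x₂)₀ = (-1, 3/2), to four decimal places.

-27.0000

J = [[-x₂^2, -2·x₁·x₂ - 2·x₂], [-8·x₁ - 4·x₂^2, -8·x₁·x₂]].
At the point, J = [[-2.2500, 0.0000], [-1.0000, 12.0000]].
det J = -27.0000.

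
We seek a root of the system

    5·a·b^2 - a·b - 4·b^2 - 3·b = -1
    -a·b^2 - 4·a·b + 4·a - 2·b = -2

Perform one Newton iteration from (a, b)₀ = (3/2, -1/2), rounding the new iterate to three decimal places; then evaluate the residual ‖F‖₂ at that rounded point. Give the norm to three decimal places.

At (3/2, -1/2): F = (4.125, 11.625).
Jacobian J = [[5·b^2 - b, 10·a·b - a - 8·b - 3], [-b^2 - 4·b + 4, -2·a·b - 4·a - 2]].
At the point, J = [[1.750, -8.000], [5.750, -6.500]] (det J = 34.625).
Solving J·Δ = −F gives Δ = (-1.912, 0.097).
Then the next iterate is (a, b)₁ = (-0.412, -0.403).
Re-evaluating at (-0.412, -0.403): F = (1.05877, 0.56077), so ‖F‖₂ = 1.198.

1.198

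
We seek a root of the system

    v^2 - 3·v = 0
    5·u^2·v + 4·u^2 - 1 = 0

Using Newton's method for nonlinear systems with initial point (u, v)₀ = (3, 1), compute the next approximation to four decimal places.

(3.1852, -1.0000)

At (3, 1): F = (-2.0000, 80.0000).
Jacobian J = [[0, 2·v - 3], [10·u·v + 8·u, 5·u^2]].
At the point, J = [[0.0000, -1.0000], [54.0000, 45.0000]] (det J = 54.0000).
Solving J·Δ = −F gives Δ = (0.1852, -2.0000).
Then the next iterate is (u, v)₁ = (3.1852, -1.0000).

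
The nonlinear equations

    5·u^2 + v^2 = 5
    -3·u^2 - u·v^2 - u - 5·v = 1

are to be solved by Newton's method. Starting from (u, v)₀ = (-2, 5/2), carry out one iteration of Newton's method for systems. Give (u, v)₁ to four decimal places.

(-0.6970, 3.4621)

At (-2, 5/2): F = (21.2500, -11.0000).
Jacobian J = [[10·u, 2·v], [-6·u - v^2 - 1, -2·u·v - 5]].
At the point, J = [[-20.0000, 5.0000], [4.7500, 5.0000]] (det J = -123.7500).
Solving J·Δ = −F gives Δ = (1.3030, 0.9621).
Then the next iterate is (u, v)₁ = (-0.6970, 3.4621).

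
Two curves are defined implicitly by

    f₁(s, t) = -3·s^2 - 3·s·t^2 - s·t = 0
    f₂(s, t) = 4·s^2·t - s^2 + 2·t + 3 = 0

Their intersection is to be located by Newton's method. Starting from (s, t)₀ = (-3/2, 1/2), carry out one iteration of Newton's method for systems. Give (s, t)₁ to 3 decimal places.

(-0.617, 0.173)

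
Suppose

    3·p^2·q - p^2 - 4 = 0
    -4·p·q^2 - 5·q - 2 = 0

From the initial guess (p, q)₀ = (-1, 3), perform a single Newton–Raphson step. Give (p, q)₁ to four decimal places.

At (-1, 3): F = (4.0000, 19.0000).
Jacobian J = [[6·p·q - 2·p, 3·p^2], [-4·q^2, -8·p·q - 5]].
At the point, J = [[-16.0000, 3.0000], [-36.0000, 19.0000]] (det J = -196.0000).
Solving J·Δ = −F gives Δ = (0.0969, -0.8163).
Then the next iterate is (p, q)₁ = (-0.9031, 2.1837).

(-0.9031, 2.1837)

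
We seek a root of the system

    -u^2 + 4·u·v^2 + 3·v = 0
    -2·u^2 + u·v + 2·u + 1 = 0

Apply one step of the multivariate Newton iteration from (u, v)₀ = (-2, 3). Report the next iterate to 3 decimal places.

(-0.750, 2.622)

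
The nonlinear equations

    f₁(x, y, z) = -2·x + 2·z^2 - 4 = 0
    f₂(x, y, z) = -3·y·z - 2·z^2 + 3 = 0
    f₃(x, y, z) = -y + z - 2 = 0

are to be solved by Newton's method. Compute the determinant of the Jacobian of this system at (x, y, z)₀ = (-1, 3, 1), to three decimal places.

32.000

J = [[-2, 0, 4·z], [0, -3·z, -3·y - 4·z], [0, -1, 1]].
At the point, J = [[-2.000, 0.000, 4.000], [0.000, -3.000, -13.000], [0.000, -1.000, 1.000]].
det J = 32.000.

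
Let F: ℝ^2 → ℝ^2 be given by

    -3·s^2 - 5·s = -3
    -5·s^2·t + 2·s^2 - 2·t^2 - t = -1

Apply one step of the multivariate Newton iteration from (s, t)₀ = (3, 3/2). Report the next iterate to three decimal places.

(1.304, 1.528)

At (3, 3/2): F = (-39.000, -54.500).
Jacobian J = [[-6·s - 5, 0], [-10·s·t + 4·s, -5·s^2 - 4·t - 1]].
At the point, J = [[-23.000, 0.000], [-33.000, -52.000]] (det J = 1196.000).
Solving J·Δ = −F gives Δ = (-1.696, 0.028).
Then the next iterate is (s, t)₁ = (1.304, 1.528).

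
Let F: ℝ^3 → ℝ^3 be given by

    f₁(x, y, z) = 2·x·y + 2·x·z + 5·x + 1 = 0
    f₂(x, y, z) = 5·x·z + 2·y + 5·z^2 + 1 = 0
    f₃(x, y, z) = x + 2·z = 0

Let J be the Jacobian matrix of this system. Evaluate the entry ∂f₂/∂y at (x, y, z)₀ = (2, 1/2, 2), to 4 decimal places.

2.0000

∂f₂/∂y = 2.
At (2, 1/2, 2) this is 2.0000.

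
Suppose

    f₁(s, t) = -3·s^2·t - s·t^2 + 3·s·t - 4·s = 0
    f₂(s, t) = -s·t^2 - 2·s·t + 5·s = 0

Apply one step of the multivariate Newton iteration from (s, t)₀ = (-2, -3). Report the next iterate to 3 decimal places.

At (-2, -3): F = (80.000, -4.000).
Jacobian J = [[-6·s·t - t^2 + 3·t - 4, -3·s^2 - 2·s·t + 3·s], [-t^2 - 2·t + 5, -2·s·t - 2·s]].
At the point, J = [[-58.000, -30.000], [2.000, -8.000]] (det J = 524.000).
Solving J·Δ = −F gives Δ = (1.450, -0.137).
Then the next iterate is (s, t)₁ = (-0.550, -3.137).

(-0.550, -3.137)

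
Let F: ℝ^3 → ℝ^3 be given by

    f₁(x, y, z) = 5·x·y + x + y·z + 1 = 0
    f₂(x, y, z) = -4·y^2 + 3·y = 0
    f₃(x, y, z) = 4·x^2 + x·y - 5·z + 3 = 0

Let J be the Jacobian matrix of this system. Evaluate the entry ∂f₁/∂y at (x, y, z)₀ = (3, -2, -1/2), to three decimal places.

∂f₁/∂y = 5·x + z.
At (3, -2, -1/2) this is 14.500.

14.500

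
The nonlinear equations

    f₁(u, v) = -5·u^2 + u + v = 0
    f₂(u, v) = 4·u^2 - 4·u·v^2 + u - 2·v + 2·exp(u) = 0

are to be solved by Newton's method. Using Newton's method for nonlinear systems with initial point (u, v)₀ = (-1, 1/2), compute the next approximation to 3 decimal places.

(-0.496, 0.461)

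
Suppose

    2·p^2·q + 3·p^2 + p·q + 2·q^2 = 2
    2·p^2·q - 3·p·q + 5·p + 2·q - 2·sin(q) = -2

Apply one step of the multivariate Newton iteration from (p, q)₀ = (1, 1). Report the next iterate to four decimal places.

(-0.0424, 1.7808)

At (1, 1): F = (6.0000, 6.317058).
Jacobian J = [[4·p·q + 6·p + q, 2·p^2 + p + 4·q], [4·p·q - 3·q + 5, 2·p^2 - 3·p - 2·cos(q) + 2]].
At the point, J = [[11.0000, 7.0000], [6.0000, -0.080605]] (det J = -42.886651).
Solving J·Δ = −F gives Δ = (-1.0424, 0.7808).
Then the next iterate is (p, q)₁ = (-0.0424, 1.7808).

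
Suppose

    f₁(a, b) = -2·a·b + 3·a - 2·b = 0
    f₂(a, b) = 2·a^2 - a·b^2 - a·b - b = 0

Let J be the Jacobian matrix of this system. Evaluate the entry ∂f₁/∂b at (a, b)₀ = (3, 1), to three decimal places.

-8.000

∂f₁/∂b = -2·a - 2.
At (3, 1) this is -8.000.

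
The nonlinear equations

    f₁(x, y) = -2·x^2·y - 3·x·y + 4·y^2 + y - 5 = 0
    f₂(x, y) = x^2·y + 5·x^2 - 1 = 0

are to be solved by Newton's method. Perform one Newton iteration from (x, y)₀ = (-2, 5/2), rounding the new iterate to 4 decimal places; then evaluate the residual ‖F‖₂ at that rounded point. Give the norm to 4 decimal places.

At (-2, 5/2): F = (17.5000, 29.0000).
Jacobian J = [[-4·x·y - 3·y, -2·x^2 - 3·x + 8·y + 1], [2·x·y + 10·x, x^2]].
At the point, J = [[12.5000, 19.0000], [-30.0000, 4.0000]] (det J = 620.0000).
Solving J·Δ = −F gives Δ = (0.7758, -1.4315).
Then the next iterate is (x, y)₁ = (-1.2242, 1.0685).
Re-evaluating at (-1.2242, 1.0685): F = (1.356794, 8.094652), so ‖F‖₂ = 8.2076.

8.2076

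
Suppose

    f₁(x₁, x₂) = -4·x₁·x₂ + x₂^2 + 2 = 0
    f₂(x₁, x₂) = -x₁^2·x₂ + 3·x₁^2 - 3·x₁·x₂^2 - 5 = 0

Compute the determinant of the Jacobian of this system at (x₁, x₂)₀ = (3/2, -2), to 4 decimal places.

156.0000

J = [[-4·x₂, -4·x₁ + 2·x₂], [-2·x₁·x₂ + 6·x₁ - 3·x₂^2, -x₁^2 - 6·x₁·x₂]].
At the point, J = [[8.0000, -10.0000], [3.0000, 15.7500]].
det J = 156.0000.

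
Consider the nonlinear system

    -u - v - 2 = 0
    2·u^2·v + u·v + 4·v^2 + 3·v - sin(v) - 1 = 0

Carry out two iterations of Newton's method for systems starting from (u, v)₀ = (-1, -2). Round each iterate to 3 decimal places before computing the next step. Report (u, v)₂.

(-0.965, -1.035)

At (-1, -2): F = (1.000, 7.90930).
Jacobian J = [[-1, -1], [4·u·v + v, 2·u^2 + u + 8·v - cos(v) + 3]].
At the point, J = [[-1.000, -1.000], [6.000, -11.58385]] (det J = 17.58385).
Solving J·Δ = −F gives Δ = (0.209, 0.791).
Then the next iterate is (u, v)₁ = (-0.791, -1.209).
Round to (-0.791, -1.209) and repeat: F = (0.000, 1.59841), J = [[-1.000, -1.000], [2.61628, -6.56559]].
Δ = (-0.174, 0.174), so (u, v)₂ = (-0.965, -1.035).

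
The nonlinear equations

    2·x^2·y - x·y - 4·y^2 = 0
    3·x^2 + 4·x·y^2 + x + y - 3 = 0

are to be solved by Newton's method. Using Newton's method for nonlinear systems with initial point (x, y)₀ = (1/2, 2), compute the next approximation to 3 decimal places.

At (1/2, 2): F = (-16.000, 8.250).
Jacobian J = [[4·x·y - y, 2·x^2 - x - 8·y], [6·x + 4·y^2 + 1, 8·x·y + 1]].
At the point, J = [[2.000, -16.000], [20.000, 9.000]] (det J = 338.000).
Solving J·Δ = −F gives Δ = (0.036, -0.996).
Then the next iterate is (x, y)₁ = (0.536, 1.004).

(0.536, 1.004)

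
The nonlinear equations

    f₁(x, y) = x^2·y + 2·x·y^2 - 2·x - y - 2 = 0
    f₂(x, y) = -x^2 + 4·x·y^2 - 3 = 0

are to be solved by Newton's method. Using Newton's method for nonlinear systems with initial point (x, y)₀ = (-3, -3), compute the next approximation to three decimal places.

(-2.920, -1.380)

At (-3, -3): F = (-74.000, -120.000).
Jacobian J = [[2·x·y + 2·y^2 - 2, x^2 + 4·x·y - 1], [-2·x + 4·y^2, 8·x·y]].
At the point, J = [[34.000, 44.000], [42.000, 72.000]] (det J = 600.000).
Solving J·Δ = −F gives Δ = (0.080, 1.620).
Then the next iterate is (x, y)₁ = (-2.920, -1.380).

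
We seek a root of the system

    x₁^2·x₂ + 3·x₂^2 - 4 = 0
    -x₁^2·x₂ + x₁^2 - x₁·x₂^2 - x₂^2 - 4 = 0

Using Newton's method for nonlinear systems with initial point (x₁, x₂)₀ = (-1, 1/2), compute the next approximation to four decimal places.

(-3.7917, 0.4896)

At (-1, 1/2): F = (-2.7500, -3.5000).
Jacobian J = [[2·x₁·x₂, x₁^2 + 6·x₂], [-2·x₁·x₂ + 2·x₁ - x₂^2, -x₁^2 - 2·x₁·x₂ - 2·x₂]].
At the point, J = [[-1.0000, 4.0000], [-1.2500, -1.0000]] (det J = 6.0000).
Solving J·Δ = −F gives Δ = (-2.7917, -0.0104).
Then the next iterate is (x₁, x₂)₁ = (-3.7917, 0.4896).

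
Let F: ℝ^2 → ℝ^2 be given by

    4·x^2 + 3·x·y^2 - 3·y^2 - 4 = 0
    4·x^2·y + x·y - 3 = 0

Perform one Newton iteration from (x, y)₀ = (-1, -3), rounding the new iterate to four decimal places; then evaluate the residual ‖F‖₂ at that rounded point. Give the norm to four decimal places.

17.1551

At (-1, -3): F = (-54.0000, -12.0000).
Jacobian J = [[8·x + 3·y^2, 6·x·y - 6·y], [8·x·y + y, 4·x^2 + x]].
At the point, J = [[19.0000, 36.0000], [21.0000, 3.0000]] (det J = -699.0000).
Solving J·Δ = −F gives Δ = (0.3863, 1.2961).
Then the next iterate is (x, y)₁ = (-0.6137, -1.7039).
Re-evaluating at (-0.6137, -1.7039): F = (-16.548535, -4.521260), so ‖F‖₂ = 17.1551.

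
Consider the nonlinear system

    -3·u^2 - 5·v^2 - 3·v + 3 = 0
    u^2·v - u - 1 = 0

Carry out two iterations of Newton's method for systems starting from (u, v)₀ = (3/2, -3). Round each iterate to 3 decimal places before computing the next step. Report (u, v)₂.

At (3/2, -3): F = (-39.750, -9.250).
Jacobian J = [[-6·u, -10·v - 3], [2·u·v - 1, u^2]].
At the point, J = [[-9.000, 27.000], [-10.000, 2.250]] (det J = 249.750).
Solving J·Δ = −F gives Δ = (-0.642, 1.258).
Then the next iterate is (u, v)₁ = (0.858, -1.742).
Round to (0.858, -1.742) and repeat: F = (-9.15531, -3.14040), J = [[-5.148, 14.420], [-3.98927, 0.73616]].
Δ = (-0.717, 0.379), so (u, v)₂ = (0.141, -1.363).

(0.141, -1.363)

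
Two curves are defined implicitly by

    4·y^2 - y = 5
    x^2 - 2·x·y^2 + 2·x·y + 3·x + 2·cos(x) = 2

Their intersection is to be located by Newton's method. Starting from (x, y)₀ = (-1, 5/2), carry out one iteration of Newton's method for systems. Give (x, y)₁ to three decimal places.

At (-1, 5/2): F = (17.500, 4.58060).
Jacobian J = [[0, 8·y - 1], [2·x - 2·y^2 + 2·y - 2·sin(x) + 3, -4·x·y + 2·x]].
At the point, J = [[0.000, 19.000], [-4.81706, 8.000]] (det J = 91.52410).
Solving J·Δ = −F gives Δ = (-0.579, -0.921).
Then the next iterate is (x, y)₁ = (-1.579, 1.579).

(-1.579, 1.579)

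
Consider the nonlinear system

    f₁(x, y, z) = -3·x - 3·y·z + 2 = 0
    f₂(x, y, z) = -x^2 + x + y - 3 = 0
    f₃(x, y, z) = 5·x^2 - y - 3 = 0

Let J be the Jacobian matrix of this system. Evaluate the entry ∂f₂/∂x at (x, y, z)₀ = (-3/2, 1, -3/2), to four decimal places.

∂f₂/∂x = -2·x + 1.
At (-3/2, 1, -3/2) this is 4.0000.

4.0000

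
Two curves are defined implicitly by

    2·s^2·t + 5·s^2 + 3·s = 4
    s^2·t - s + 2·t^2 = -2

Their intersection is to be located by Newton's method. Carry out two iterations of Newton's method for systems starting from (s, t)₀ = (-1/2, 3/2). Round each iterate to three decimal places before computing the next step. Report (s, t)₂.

At (-1/2, 3/2): F = (-3.500, 7.375).
Jacobian J = [[4·s·t + 10·s + 3, 2·s^2], [2·s·t - 1, s^2 + 4·t]].
At the point, J = [[-5.000, 0.500], [-2.500, 6.250]] (det J = -30.000).
Solving J·Δ = −F gives Δ = (-0.852, -1.521).
Then the next iterate is (s, t)₁ = (-1.352, -0.021).
Round to (-1.352, -0.021) and repeat: F = (1.00675, 3.31450), J = [[-10.40643, 3.65581], [-0.94322, 1.74390]].
Δ = (-0.705, -2.282), so (s, t)₂ = (-2.057, -2.303).

(-2.057, -2.303)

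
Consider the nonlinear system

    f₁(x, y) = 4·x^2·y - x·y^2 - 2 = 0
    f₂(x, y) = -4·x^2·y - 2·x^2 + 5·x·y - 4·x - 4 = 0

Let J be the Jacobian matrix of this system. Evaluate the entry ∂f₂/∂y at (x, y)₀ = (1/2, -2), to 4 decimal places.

∂f₂/∂y = -4·x^2 + 5·x.
At (1/2, -2) this is 1.5000.

1.5000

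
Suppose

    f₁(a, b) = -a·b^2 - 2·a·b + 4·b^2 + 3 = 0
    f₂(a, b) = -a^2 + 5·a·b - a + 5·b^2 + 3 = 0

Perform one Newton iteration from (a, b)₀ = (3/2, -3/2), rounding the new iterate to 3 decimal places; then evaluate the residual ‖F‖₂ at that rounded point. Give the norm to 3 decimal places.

3.972

At (3/2, -3/2): F = (13.125, -0.750).
Jacobian J = [[-b^2 - 2·b, -2·a·b - 2·a + 8·b], [-2·a + 5·b - 1, 5·a + 10·b]].
At the point, J = [[0.750, -10.500], [-11.500, -7.500]] (det J = -126.375).
Solving J·Δ = −F gives Δ = (-0.841, 1.190).
Then the next iterate is (a, b)₁ = (0.659, -0.310).
Re-evaluating at (0.659, -0.310): F = (3.72965, 1.36577), so ‖F‖₂ = 3.972.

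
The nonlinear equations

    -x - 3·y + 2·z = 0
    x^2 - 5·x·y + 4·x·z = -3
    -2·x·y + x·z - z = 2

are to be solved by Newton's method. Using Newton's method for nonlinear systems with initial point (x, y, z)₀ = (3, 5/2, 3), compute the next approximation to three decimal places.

At (3, 5/2, 3): F = (-4.500, 10.500, -11.000).
Jacobian J = [[-1, -3, 2], [2·x - 5·y + 4·z, -5·x, 4·x], [-2·y + z, -2·x, x - 1]].
At the point, J = [[-1.000, -3.000, 2.000], [5.500, -15.000, 12.000], [-2.000, -6.000, 2.000]] (det J = -63.000).
Solving J·Δ = −F gives Δ = (-2.952, -1.183, -1.000).
Then the next iterate is (x, y, z)₁ = (0.048, 1.317, 2.000).

(0.048, 1.317, 2.000)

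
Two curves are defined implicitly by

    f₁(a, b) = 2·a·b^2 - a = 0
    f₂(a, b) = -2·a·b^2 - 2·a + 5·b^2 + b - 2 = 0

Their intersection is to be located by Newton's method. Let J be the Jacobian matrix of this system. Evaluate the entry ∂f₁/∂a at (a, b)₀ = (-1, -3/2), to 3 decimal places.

3.500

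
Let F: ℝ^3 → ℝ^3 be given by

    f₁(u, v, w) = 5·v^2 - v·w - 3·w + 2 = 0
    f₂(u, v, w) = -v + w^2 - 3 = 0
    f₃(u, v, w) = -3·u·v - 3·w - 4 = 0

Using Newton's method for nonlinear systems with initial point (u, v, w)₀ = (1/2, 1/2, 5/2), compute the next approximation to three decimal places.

(-9.347, 2.486, 2.347)

At (1/2, 1/2, 5/2): F = (-5.500, 2.750, -12.250).
Jacobian J = [[0, 10·v - w, -v - 3], [0, -1, 2·w], [-3·v, -3·u, -3]].
At the point, J = [[0.000, 2.500, -3.500], [0.000, -1.000, 5.000], [-1.500, -1.500, -3.000]] (det J = -13.500).
Solving J·Δ = −F gives Δ = (-9.847, 1.986, -0.153).
Then the next iterate is (u, v, w)₁ = (-9.347, 2.486, 2.347).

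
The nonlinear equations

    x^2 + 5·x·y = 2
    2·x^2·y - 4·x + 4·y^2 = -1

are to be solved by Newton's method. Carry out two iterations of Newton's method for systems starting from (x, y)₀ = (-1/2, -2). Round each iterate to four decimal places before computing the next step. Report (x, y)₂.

(-0.8954, 0.1749)

At (-1/2, -2): F = (3.2500, 18.0000).
Jacobian J = [[2·x + 5·y, 5·x], [4·x·y - 4, 2·x^2 + 8·y]].
At the point, J = [[-11.0000, -2.5000], [0.0000, -15.5000]] (det J = 170.5000).
Solving J·Δ = −F gives Δ = (0.0315, 1.1613).
Then the next iterate is (x, y)₁ = (-0.4685, -0.8387).
Round to (-0.4685, -0.8387) and repeat: F = (0.184147, 5.319494), J = [[-5.1305, -2.3425], [-2.428276, -6.270615]].
Δ = (-0.4269, 1.0136), so (x, y)₂ = (-0.8954, 0.1749).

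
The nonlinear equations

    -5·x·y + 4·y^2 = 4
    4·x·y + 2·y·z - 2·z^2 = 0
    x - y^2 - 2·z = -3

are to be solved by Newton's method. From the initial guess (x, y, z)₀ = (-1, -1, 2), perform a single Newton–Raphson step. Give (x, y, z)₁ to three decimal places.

At (-1, -1, 2): F = (-5.000, -8.000, -3.000).
Jacobian J = [[-5·y, -5·x + 8·y, 0], [4·y, 4·x + 2·z, 2·y - 4·z], [1, -2·y, -2]].
At the point, J = [[5.000, -3.000, 0.000], [-4.000, 0.000, -10.000], [1.000, 2.000, -2.000]] (det J = 154.000).
Solving J·Δ = −F gives Δ = (0.922, -0.130, -1.169).
Then the next iterate is (x, y, z)₁ = (-0.078, -1.130, 0.831).

(-0.078, -1.130, 0.831)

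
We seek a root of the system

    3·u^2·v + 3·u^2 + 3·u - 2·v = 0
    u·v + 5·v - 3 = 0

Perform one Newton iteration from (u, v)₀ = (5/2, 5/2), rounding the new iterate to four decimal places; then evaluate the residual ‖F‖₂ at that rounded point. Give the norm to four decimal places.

20.7690

At (5/2, 5/2): F = (68.1250, 15.7500).
Jacobian J = [[6·u·v + 6·u + 3, 3·u^2 - 2], [v, u + 5]].
At the point, J = [[55.5000, 16.7500], [2.5000, 7.5000]] (det J = 374.3750).
Solving J·Δ = −F gives Δ = (-0.6601, -1.8800).
Then the next iterate is (u, v)₁ = (1.8399, 0.6200).
Re-evaluating at (1.8399, 0.6200): F = (20.731928, 1.240738), so ‖F‖₂ = 20.7690.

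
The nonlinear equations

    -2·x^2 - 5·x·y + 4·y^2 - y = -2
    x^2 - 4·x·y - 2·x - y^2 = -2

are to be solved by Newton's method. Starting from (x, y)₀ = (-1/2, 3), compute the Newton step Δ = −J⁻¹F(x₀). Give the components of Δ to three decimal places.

(0.401, -1.442)

At (-1/2, 3): F = (42.000, 0.250).
Jacobian J = [[-4·x - 5·y, -5·x + 8·y - 1], [2·x - 4·y - 2, -4·x - 2·y]].
At the point, J = [[-13.000, 25.500], [-15.000, -4.000]] (det J = 434.500).
Solving J·Δ = −F gives Δ = (0.401, -1.442).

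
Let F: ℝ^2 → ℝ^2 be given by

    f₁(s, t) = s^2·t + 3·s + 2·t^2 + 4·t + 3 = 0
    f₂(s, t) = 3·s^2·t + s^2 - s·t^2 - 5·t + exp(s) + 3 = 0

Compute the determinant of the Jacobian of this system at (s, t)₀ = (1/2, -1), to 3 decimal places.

J = [[2·s·t + 3, s^2 + 4·t + 4], [6·s·t + 2·s - t^2 + exp(s), 3·s^2 - 2·s·t - 5]].
At the point, J = [[2.000, 0.250], [-1.35128, -3.250]].
det J = -6.162.

-6.162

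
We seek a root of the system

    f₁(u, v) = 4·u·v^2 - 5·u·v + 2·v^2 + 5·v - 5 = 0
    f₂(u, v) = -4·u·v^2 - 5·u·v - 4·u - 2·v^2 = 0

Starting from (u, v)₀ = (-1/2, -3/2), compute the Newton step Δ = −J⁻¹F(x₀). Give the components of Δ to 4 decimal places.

At (-1/2, -3/2): F = (-16.2500, -1.7500).
Jacobian J = [[4·v^2 - 5·v, 8·u·v - 5·u + 4·v + 5], [-4·v^2 - 5·v - 4, -8·u·v - 5·u - 4·v]].
At the point, J = [[16.5000, 7.5000], [-5.5000, 2.5000]] (det J = 82.5000).
Solving J·Δ = −F gives Δ = (0.3333, 1.4333).

(0.3333, 1.4333)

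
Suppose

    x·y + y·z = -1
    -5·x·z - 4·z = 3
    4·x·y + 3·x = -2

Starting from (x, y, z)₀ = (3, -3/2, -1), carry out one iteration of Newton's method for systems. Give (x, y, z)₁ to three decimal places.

At (3, -3/2, -1): F = (-2.000, 16.000, -7.000).
Jacobian J = [[y, x + z, y], [-5·z, 0, -5·x - 4], [4·y + 3, 4·x, 0]].
At the point, J = [[-1.500, 2.000, -1.500], [5.000, 0.000, -19.000], [-3.000, 12.000, 0.000]] (det J = -318.000).
Solving J·Δ = −F gives Δ = (-1.503, 0.208, 0.447).
Then the next iterate is (x, y, z)₁ = (1.497, -1.292, -0.553).

(1.497, -1.292, -0.553)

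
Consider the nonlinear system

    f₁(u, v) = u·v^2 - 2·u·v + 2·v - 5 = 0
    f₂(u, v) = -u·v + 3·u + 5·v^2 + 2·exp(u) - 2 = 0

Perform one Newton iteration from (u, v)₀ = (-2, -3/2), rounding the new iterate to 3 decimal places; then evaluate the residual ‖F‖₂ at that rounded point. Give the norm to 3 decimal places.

7.197

At (-2, -3/2): F = (-18.500, 0.52067).
Jacobian J = [[v^2 - 2·v, 2·u·v - 2·u + 2], [-v + 2·exp(u) + 3, -u + 10·v]].
At the point, J = [[5.250, 12.000], [4.77067, -13.000]] (det J = -125.49805).
Solving J·Δ = −F gives Δ = (1.867, 0.725).
Then the next iterate is (u, v)₁ = (-0.133, -0.775).
Re-evaluating at (-0.133, -0.775): F = (-6.83603, 2.25198), so ‖F‖₂ = 7.197.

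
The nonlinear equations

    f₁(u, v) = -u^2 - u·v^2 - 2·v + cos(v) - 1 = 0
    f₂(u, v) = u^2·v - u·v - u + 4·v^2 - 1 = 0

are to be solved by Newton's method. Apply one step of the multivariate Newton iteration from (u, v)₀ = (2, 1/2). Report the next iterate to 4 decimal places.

At (2, 1/2): F = (-5.622417, -1.0000).
Jacobian J = [[-2·u - v^2, -2·u·v - sin(v) - 2], [2·u·v - v - 1, u^2 - u + 8·v]].
At the point, J = [[-4.2500, -4.479426], [0.5000, 6.0000]] (det J = -23.260287).
Solving J·Δ = −F gives Δ = (-1.6429, 0.3036).
Then the next iterate is (u, v)₁ = (0.3571, 0.8036).

(0.3571, 0.8036)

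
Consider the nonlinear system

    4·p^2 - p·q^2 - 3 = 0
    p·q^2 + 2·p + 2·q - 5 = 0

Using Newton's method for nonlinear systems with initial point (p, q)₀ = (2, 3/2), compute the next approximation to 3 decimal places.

At (2, 3/2): F = (8.500, 6.500).
Jacobian J = [[8·p - q^2, -2·p·q], [q^2 + 2, 2·p·q + 2]].
At the point, J = [[13.750, -6.000], [4.250, 8.000]] (det J = 135.500).
Solving J·Δ = −F gives Δ = (-0.790, -0.393).
Then the next iterate is (p, q)₁ = (1.210, 1.107).

(1.210, 1.107)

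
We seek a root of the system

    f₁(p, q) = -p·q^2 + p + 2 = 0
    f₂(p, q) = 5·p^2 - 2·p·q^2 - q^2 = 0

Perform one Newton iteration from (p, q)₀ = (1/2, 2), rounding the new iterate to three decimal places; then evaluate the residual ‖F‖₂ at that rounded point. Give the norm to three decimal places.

8.740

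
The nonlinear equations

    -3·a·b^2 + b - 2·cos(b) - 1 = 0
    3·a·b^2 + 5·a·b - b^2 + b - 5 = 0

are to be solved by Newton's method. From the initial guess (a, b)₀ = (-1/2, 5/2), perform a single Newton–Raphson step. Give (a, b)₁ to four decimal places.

(1.0219, 4.1560)

At (-1/2, 5/2): F = (12.477287, -24.3750).
Jacobian J = [[-3·b^2, -6·a·b + 2·sin(b) + 1], [3·b^2 + 5·b, 6·a·b + 5·a - 2·b + 1]].
At the point, J = [[-18.7500, 9.696944], [31.2500, -14.0000]] (det J = -40.529509).
Solving J·Δ = −F gives Δ = (1.5219, 1.6560).
Then the next iterate is (a, b)₁ = (1.0219, 4.1560).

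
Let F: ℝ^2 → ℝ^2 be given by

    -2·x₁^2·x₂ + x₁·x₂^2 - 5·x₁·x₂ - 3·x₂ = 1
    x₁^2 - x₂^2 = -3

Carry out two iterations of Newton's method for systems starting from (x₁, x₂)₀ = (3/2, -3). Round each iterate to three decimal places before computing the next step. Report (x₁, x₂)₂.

(0.036, -1.632)

At (3/2, -3): F = (57.500, -3.750).
Jacobian J = [[-4·x₁·x₂ + x₂^2 - 5·x₂, -2·x₁^2 + 2·x₁·x₂ - 5·x₁ - 3], [2·x₁, -2·x₂]].
At the point, J = [[42.000, -24.000], [3.000, 6.000]] (det J = 324.000).
Solving J·Δ = −F gives Δ = (-0.787, 1.019).
Then the next iterate is (x₁, x₂)₁ = (0.713, -1.981).
Round to (0.713, -1.981) and repeat: F = (16.81749, -0.41599), J = [[19.47917, -10.40664], [1.426, 3.962]].
Δ = (-0.677, 0.349), so (x₁, x₂)₂ = (0.036, -1.632).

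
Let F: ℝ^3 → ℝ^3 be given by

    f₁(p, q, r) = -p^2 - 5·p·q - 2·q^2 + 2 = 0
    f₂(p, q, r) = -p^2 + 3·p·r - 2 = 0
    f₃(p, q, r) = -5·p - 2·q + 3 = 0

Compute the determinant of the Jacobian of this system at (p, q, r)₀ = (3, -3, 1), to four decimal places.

297.0000

J = [[-2·p - 5·q, -5·p - 4·q, 0], [-2·p + 3·r, 0, 3·p], [-5, -2, 0]].
At the point, J = [[9.0000, -3.0000, 0.0000], [-3.0000, 0.0000, 9.0000], [-5.0000, -2.0000, 0.0000]].
det J = 297.0000.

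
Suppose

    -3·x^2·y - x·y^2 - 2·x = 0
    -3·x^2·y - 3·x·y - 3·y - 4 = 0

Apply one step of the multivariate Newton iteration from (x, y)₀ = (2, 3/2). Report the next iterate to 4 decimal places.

(3.3253, -1.6104)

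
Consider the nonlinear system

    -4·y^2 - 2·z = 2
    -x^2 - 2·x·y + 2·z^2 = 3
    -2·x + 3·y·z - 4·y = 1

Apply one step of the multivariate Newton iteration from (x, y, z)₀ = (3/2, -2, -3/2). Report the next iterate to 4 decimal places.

(2.2500, -1.0000, -1.0000)

At (3/2, -2, -3/2): F = (-15.0000, 5.2500, 13.0000).
Jacobian J = [[0, -8·y, -2], [-2·x - 2·y, -2·x, 4·z], [-2, 3·z - 4, 3·y]].
At the point, J = [[0.0000, 16.0000, -2.0000], [1.0000, -3.0000, -6.0000], [-2.0000, -8.5000, -6.0000]] (det J = 317.0000).
Solving J·Δ = −F gives Δ = (0.7500, 1.0000, 0.5000).
Then the next iterate is (x, y, z)₁ = (2.2500, -1.0000, -1.0000).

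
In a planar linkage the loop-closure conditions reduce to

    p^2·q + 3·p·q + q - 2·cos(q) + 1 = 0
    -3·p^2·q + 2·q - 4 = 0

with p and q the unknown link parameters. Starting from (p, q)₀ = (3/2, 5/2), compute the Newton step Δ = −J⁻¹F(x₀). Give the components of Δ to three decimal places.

(-0.289, -1.971)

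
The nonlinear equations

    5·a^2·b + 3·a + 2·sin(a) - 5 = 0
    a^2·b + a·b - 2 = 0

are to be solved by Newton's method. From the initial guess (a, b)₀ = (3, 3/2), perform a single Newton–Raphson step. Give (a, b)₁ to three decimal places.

At (3, 3/2): F = (71.78224, 16.000).
Jacobian J = [[10·a·b + 2·cos(a) + 3, 5·a^2], [2·a·b + b, a^2 + a]].
At the point, J = [[46.02002, 45.000], [10.500, 12.000]] (det J = 79.74018).
Solving J·Δ = −F gives Δ = (-1.773, 0.218).
Then the next iterate is (a, b)₁ = (1.227, 1.718).

(1.227, 1.718)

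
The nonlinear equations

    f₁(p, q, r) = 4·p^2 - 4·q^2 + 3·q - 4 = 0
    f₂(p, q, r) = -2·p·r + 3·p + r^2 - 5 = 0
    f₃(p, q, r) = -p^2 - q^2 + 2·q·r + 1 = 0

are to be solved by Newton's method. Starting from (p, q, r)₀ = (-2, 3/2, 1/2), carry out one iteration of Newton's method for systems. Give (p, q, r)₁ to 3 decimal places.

(-1.974, 2.287, 2.240)

At (-2, 3/2, 1/2): F = (7.500, -8.750, -3.750).
Jacobian J = [[8·p, -8·q + 3, 0], [-2·r + 3, 0, -2·p + 2·r], [-2·p, -2·q + 2·r, 2·q]].
At the point, J = [[-16.000, -9.000, 0.000], [2.000, 0.000, 5.000], [4.000, -2.000, 3.000]] (det J = -286.000).
Solving J·Δ = −F gives Δ = (0.026, 0.787, 1.740).
Then the next iterate is (p, q, r)₁ = (-1.974, 2.287, 2.240).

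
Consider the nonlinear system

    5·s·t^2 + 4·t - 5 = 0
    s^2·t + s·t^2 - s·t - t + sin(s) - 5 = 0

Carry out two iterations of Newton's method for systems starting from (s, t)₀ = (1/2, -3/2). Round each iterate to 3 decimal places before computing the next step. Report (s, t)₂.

(0.822, -1.666)

At (1/2, -3/2): F = (-5.375, -1.52057).
Jacobian J = [[5·t^2, 10·s·t + 4], [2·s·t + t^2 - t + cos(s), s^2 + 2·s·t - s - 1]].
At the point, J = [[11.250, -3.500], [3.12758, -2.750]] (det J = -19.99096).
Solving J·Δ = −F gives Δ = (0.473, -0.015).
Then the next iterate is (s, t)₁ = (0.973, -1.515).
Round to (0.973, -1.515) and repeat: F = (0.10627, -0.38537), J = [[11.47612, -10.74095], [1.42486, -3.97446]].
Δ = (-0.151, -0.151), so (s, t)₂ = (0.822, -1.666).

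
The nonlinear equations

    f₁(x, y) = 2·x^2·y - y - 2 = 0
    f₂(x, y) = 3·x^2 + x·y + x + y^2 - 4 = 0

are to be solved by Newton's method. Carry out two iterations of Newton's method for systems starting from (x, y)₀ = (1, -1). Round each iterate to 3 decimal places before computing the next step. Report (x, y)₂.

(2.084, 3.066)

At (1, -1): F = (-3.000, 0.000).
Jacobian J = [[4·x·y, 2·x^2 - 1], [6·x + y + 1, x + 2·y]].
At the point, J = [[-4.000, 1.000], [6.000, -1.000]] (det J = -2.000).
Solving J·Δ = −F gives Δ = (1.500, 9.000).
Then the next iterate is (x, y)₁ = (2.500, 8.000).
Round to (2.500, 8.000) and repeat: F = (90.000, 101.250), J = [[80.000, 11.500], [24.000, 18.500]].
Δ = (-0.416, -4.934), so (x, y)₂ = (2.084, 3.066).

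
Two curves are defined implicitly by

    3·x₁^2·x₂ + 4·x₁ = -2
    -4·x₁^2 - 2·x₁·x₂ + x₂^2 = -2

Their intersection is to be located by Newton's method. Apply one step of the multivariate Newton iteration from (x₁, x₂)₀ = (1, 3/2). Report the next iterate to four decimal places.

At (1, 3/2): F = (10.5000, -2.7500).
Jacobian J = [[6·x₁·x₂ + 4, 3·x₁^2], [-8·x₁ - 2·x₂, -2·x₁ + 2·x₂]].
At the point, J = [[13.0000, 3.0000], [-11.0000, 1.0000]] (det J = 46.0000).
Solving J·Δ = −F gives Δ = (-0.4076, -1.7337).
Then the next iterate is (x₁, x₂)₁ = (0.5924, -0.2337).

(0.5924, -0.2337)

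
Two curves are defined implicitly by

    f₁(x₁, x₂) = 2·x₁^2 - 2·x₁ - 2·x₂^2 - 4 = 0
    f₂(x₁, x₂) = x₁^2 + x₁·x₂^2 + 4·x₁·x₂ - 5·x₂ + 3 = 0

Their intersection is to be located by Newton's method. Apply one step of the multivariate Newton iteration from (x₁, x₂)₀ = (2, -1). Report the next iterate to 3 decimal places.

(-0.200, 2.800)

At (2, -1): F = (-2.000, 6.000).
Jacobian J = [[4·x₁ - 2, -4·x₂], [2·x₁ + x₂^2 + 4·x₂, 2·x₁·x₂ + 4·x₁ - 5]].
At the point, J = [[6.000, 4.000], [1.000, -1.000]] (det J = -10.000).
Solving J·Δ = −F gives Δ = (-2.200, 3.800).
Then the next iterate is (x₁, x₂)₁ = (-0.200, 2.800).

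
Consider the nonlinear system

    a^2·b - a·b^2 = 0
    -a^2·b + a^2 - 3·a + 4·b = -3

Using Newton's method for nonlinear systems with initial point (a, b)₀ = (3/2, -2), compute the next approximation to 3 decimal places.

(1.564, -0.649)

At (3/2, -2): F = (-10.500, -2.750).
Jacobian J = [[2·a·b - b^2, a^2 - 2·a·b], [-2·a·b + 2·a - 3, -a^2 + 4]].
At the point, J = [[-10.000, 8.250], [6.000, 1.750]] (det J = -67.000).
Solving J·Δ = −F gives Δ = (0.064, 1.351).
Then the next iterate is (a, b)₁ = (1.564, -0.649).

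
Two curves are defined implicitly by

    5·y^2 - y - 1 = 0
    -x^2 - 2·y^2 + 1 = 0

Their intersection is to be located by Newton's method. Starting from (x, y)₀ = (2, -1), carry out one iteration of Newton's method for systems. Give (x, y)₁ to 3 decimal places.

At (2, -1): F = (5.000, -5.000).
Jacobian J = [[0, 10·y - 1], [-2·x, -4·y]].
At the point, J = [[0.000, -11.000], [-4.000, 4.000]] (det J = -44.000).
Solving J·Δ = −F gives Δ = (-0.795, 0.455).
Then the next iterate is (x, y)₁ = (1.205, -0.545).

(1.205, -0.545)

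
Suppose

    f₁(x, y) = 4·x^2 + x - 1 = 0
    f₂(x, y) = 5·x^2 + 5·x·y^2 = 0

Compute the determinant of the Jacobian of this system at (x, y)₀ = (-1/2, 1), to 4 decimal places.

J = [[8·x + 1, 0], [10·x + 5·y^2, 10·x·y]].
At the point, J = [[-3.0000, 0.0000], [0.0000, -5.0000]].
det J = 15.0000.

15.0000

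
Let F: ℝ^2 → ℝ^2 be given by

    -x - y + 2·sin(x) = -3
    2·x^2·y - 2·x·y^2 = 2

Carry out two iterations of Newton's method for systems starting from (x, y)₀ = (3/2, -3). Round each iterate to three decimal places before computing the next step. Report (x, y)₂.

At (3/2, -3): F = (6.49499, -42.500).
Jacobian J = [[2·cos(x) - 1, -1], [4·x·y - 2·y^2, 2·x^2 - 4·x·y]].
At the point, J = [[-0.85853, -1.000], [-36.000, 22.500]] (det J = -55.31683).
Solving J·Δ = −F gives Δ = (1.874, 4.887).
Then the next iterate is (x, y)₁ = (3.374, 1.887).
Round to (3.374, 1.887) and repeat: F = (-2.72164, 16.93468), J = [[-2.94623, -1.000], [18.34541, -2.69920]].
Δ = (-0.923, -0.001), so (x, y)₂ = (2.451, 1.886).

(2.451, 1.886)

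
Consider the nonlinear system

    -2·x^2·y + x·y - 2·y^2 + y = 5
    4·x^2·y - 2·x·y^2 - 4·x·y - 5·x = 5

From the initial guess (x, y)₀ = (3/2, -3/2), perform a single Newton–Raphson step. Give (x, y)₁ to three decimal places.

(1.403, 0.306)

At (3/2, -3/2): F = (-6.500, -23.750).
Jacobian J = [[-4·x·y + y, -2·x^2 + x - 4·y + 1], [8·x·y - 2·y^2 - 4·y - 5, 4·x^2 - 4·x·y - 4·x]].
At the point, J = [[7.500, 4.000], [-21.500, 12.000]] (det J = 176.000).
Solving J·Δ = −F gives Δ = (-0.097, 1.806).
Then the next iterate is (x, y)₁ = (1.403, 0.306).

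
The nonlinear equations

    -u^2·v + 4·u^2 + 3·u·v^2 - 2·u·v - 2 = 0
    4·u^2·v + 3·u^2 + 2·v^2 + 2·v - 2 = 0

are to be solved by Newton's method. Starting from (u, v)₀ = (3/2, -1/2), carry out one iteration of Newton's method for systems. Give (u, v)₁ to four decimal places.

(0.9336, -0.2834)

At (3/2, -1/2): F = (10.7500, -0.2500).
Jacobian J = [[-2·u·v + 8·u + 3·v^2 - 2·v, -u^2 + 6·u·v - 2·u], [8·u·v + 6·u, 4·u^2 + 4·v + 2]].
At the point, J = [[15.2500, -9.7500], [3.0000, 9.0000]] (det J = 166.5000).
Solving J·Δ = −F gives Δ = (-0.5664, 0.2166).
Then the next iterate is (u, v)₁ = (0.9336, -0.2834).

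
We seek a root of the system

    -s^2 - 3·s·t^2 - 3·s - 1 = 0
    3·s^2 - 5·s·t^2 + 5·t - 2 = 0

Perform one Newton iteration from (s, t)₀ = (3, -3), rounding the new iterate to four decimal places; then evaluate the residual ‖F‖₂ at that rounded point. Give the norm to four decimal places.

49.0190

At (3, -3): F = (-100.0000, -125.0000).
Jacobian J = [[-2·s - 3·t^2 - 3, -6·s·t], [6·s - 5·t^2, -10·s·t + 5]].
At the point, J = [[-36.0000, 54.0000], [-27.0000, 95.0000]] (det J = -1962.0000).
Solving J·Δ = −F gives Δ = (-1.4016, 0.9174).
Then the next iterate is (s, t)₁ = (1.5984, -2.0826).
Re-evaluating at (1.5984, -2.0826): F = (-29.147933, -39.411437), so ‖F‖₂ = 49.0190.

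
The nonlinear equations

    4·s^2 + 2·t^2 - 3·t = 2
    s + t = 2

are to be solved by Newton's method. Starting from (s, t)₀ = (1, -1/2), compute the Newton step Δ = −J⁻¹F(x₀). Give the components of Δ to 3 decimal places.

(0.269, 1.231)

At (1, -1/2): F = (4.000, -1.500).
Jacobian J = [[8·s, 4·t - 3], [1, 1]].
At the point, J = [[8.000, -5.000], [1.000, 1.000]] (det J = 13.000).
Solving J·Δ = −F gives Δ = (0.269, 1.231).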